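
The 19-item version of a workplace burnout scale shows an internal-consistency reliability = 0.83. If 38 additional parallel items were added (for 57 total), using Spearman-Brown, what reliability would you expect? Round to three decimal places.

n = 57/19 = 3
r_new = 3·0.83 / [1 + (3 − 1)·0.83]
r_new = 2.4900 / 2.6600 ≈ 0.9361

0.936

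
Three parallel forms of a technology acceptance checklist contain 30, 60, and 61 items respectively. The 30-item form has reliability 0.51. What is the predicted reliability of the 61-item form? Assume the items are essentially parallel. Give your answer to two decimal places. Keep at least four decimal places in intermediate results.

0.68

The 60-item form is not needed; work directly from the 30-item form with n = 61/30 = 2.0333.
r_{61} = n·r / (1 + (n − 1)·r) = 1.0370 / 1.5270 ≈ 0.6791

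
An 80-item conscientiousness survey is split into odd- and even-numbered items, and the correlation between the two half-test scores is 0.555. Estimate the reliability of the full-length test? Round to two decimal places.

0.71

Apply the Spearman-Brown correction with n = 2:
r_full = 2(0.555) / (1 + 0.555)
r_full = 1.1100 / 1.5550 ≈ 0.7138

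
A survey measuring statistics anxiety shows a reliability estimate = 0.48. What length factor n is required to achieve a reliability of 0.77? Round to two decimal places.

n = 0.77(1 − 0.48) / [0.48(1 − 0.77)]
n = 0.4004 / 0.1104 ≈ 3.6268

3.63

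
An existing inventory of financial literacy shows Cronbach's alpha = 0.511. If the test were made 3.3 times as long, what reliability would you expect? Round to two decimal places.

0.78

Apply the Spearman-Brown prophecy formula, r' = nr / [1 + (n − 1)r]:
r_new = (3.3 × 0.511) / (1 + (3.3 − 1) × 0.511)
r_new = 1.6863 / 2.1753 ≈ 0.7752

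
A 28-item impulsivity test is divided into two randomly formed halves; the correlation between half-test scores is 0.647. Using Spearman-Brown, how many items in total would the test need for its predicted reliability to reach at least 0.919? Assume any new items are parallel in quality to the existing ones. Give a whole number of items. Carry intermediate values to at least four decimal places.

Corrected full-test reliability: r_full = 2 × 0.647 / (1 + 0.647) ≈ 0.7857
Solve Spearman-Brown for n: n = 0.919(1 − 0.7857) / [0.7857(1 − 0.919)] = 3.0945
Required items = 3.0945 × 28 = 86.65, so 87 items.

87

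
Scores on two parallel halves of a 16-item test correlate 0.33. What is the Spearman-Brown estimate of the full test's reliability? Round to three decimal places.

Apply the Spearman-Brown correction with n = 2:
r_full = 2r_hh / (1 + r_hh) = 2 × 0.33 / (1 + 0.33)
       = 0.6600 / 1.3300 = 0.4962

0.496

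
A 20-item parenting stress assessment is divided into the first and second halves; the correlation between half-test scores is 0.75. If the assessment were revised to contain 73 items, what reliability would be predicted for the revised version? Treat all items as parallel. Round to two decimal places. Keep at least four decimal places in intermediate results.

0.96

First correct the split-half correlation to full-test reliability: r_full = 2 × 0.75 / (1 + 0.75) ≈ 0.8571
Length factor from 20 to 73 items: n = 73/20 = 3.6500
r_new = n·r_full / (1 + (n − 1)·r_full) = 3.1284 / 3.2713 ≈ 0.9563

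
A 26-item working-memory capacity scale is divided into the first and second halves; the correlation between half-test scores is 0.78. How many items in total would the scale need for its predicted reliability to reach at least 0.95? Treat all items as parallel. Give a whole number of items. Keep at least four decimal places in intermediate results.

Corrected full-test reliability: r_full = 2 × 0.78 / (1 + 0.78) ≈ 0.8764
Solve Spearman-Brown for n: n = 0.95(1 − 0.8764) / [0.8764(1 − 0.95)] = 2.6796
Items = 2.6796 × 26 ≈ 69.67 → 70

70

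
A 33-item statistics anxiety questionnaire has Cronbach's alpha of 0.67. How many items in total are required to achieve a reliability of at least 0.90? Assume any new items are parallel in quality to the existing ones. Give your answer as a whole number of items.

Invert Spearman-Brown to solve for n:
n = r_target (1 − r_old) / [ r_old (1 − r_target) ]
n = [0.90 × 0.33] / [0.67 × 0.10]
n = 0.2970 / 0.0670 ≈ 4.4328
Items needed = n × 33 = 4.4328 × 33 ≈ 146.28 → round up to 147

147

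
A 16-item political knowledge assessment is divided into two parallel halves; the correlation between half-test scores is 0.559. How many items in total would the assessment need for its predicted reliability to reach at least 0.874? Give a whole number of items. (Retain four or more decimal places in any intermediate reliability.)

r_full = 2(0.559)/(1 + 0.559) = 0.7171
Solve Spearman-Brown for n: n = 0.874(1 − 0.7171) / [0.7171(1 − 0.874)] = 2.7365
Items = 2.7365 × 16 ≈ 43.78 → 44

44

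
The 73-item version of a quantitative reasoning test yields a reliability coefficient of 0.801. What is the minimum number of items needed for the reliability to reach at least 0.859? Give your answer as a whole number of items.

111

Spearman-Brown solved for the length factor n:
n = r*(1 − r) / [ r (1 − r*) ]
n = [0.859 × 0.199] / [0.801 × 0.141]
  = 0.170941 / 0.112941 = 1.5135
So the test needs 1.5135 × 73 ≈ 110.49 items; rounding up, 111.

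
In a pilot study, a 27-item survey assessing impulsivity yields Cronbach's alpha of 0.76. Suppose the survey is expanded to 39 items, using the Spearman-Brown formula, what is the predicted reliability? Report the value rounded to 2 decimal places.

0.82

The new length is 39/27 = 1.4444 times the old.
Apply the Spearman-Brown prophecy formula, r' = nr / [1 + (n − 1)r]:
r_new = 1.4444·0.76 / [1 + (1.4444 − 1)·0.76]
r_new = 1.0977 / 1.3377 ≈ 0.8206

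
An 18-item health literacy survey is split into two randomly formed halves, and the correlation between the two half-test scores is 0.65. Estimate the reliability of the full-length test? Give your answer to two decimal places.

0.79

Each half is half the length of the full test, so the full test is n = 2 times a half.
r_full = 2(0.65) / (1 + 0.65)
r_full = 1.3000 / 1.6500 ≈ 0.7879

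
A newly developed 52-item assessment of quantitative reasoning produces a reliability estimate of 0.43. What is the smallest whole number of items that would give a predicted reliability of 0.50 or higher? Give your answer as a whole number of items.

n = 0.50(1 − 0.43) / [0.43(1 − 0.50)]
  = 0.2850 / 0.2150 = 1.3256
1.3256 × 52 = 68.93 → 69 items

69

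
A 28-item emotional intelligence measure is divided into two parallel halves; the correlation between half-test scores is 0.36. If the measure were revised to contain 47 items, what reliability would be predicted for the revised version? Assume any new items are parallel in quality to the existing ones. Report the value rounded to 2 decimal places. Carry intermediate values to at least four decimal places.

Spearman-Brown correction (n = 2): r_full = 2·0.36/(1 + 0.36) = 0.5294
Length factor from 28 to 47 items: n = 47/28 = 1.6786
r_new = n·r_full / (1 + (n − 1)·r_full) = 0.8887 / 1.3593 ≈ 0.6538

0.65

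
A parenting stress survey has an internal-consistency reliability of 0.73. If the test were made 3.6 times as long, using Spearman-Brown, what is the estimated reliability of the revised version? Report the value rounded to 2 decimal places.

0.91

Spearman-Brown: r_new = n·r / (1 + (n − 1)·r)
r_new = 3.6·0.73 / [1 + (3.6 − 1)·0.73]
r_new = 2.6280 / 2.8980 ≈ 0.9068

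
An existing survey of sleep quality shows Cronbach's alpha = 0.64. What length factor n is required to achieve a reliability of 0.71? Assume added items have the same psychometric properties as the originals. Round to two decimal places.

n = [0.71 × 0.36] / [0.64 × 0.29]
n = 0.2556 / 0.1856 ≈ 1.3772

1.38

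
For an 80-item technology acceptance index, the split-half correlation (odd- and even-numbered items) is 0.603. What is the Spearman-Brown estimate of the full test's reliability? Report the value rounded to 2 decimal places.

The full test is twice the length of either half (n = 2).
r_full = 2(0.603) / (1 + 0.603)
r_full = 1.2060 / 1.6030 ≈ 0.7523

0.75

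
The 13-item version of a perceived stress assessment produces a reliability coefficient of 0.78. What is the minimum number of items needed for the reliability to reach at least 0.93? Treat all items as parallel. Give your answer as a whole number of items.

49

Rearranging the Spearman-Brown formula for n,
n = r_target (1 − r_old) / [ r_old (1 − r_target) ]
n = [0.93 × 0.22] / [0.78 × 0.07]
  = 0.2046 / 0.0546 = 3.7473
So the test needs 3.7473 × 13 ≈ 48.71 items; rounding up, 49.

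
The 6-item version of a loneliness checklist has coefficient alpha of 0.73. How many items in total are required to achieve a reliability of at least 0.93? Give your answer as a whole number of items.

30

n = [0.93 × 0.27] / [0.73 × 0.07]
  = 0.2511 / 0.0511 = 4.9139
4.9139 × 6 = 29.48 → 30 items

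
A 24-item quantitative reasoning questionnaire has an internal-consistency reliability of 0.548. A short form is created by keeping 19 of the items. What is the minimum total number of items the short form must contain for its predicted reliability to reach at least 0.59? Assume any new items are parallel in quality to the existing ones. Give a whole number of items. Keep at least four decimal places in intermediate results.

Short-form reliability: n = 19/24 = 0.7917; r_19 = n·r/(1+(n−1)r) ≈ 0.4898
Then solve for n' with r_old = 0.4898, r_target = 0.59: n' = 0.59(1 − 0.4898)/[0.4898(1 − 0.59)] = 1.4990
Items = 1.4990 × 19 ≈ 28.48 → 29

29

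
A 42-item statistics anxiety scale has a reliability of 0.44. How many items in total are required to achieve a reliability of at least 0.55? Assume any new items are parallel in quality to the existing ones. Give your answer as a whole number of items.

Invert Spearman-Brown to solve for n:
n = r_target (1 − r_old) / [ r_old (1 − r_target) ]
n = 0.55(1 − 0.44) / [0.44(1 − 0.55)]
  = 0.3080 / 0.1980 = 1.5556
So the test needs 1.5556 × 42 ≈ 65.34 items; rounding up, 66.

66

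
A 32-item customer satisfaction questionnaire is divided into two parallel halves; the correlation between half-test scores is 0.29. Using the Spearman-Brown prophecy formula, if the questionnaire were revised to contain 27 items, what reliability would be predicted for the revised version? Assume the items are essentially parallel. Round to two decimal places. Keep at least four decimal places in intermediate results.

Full-test reliability from the split-half r: r_full = 2(0.29)/(1 + 0.29) = 0.4496
Length factor from 32 to 27 items: n = 27/32 = 0.8438
r_new = n·r_full / (1 + (n − 1)·r_full) = 0.3794 / 0.9298 ≈ 0.4080

0.41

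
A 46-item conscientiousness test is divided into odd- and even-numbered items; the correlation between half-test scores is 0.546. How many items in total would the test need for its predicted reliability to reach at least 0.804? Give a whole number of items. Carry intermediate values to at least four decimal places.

Corrected full-test reliability: r_full = 2 × 0.546 / (1 + 0.546) ≈ 0.7063
n = r_tgt(1 − r_full) / [r_full(1 − r_tgt)] = 0.804 × 0.2937 / (0.7063 × 0.196) ≈ 1.7057
Required items = 1.7057 × 46 = 78.46, so 79 items.

79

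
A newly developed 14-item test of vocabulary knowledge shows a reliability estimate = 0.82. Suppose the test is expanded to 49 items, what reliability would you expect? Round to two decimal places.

Length ratio n = 49/14 = 3.5
Spearman-Brown: r_new = n·r / (1 + (n − 1)·r)
r_new = (3.5 × 0.82) / (1 + (3.5 − 1) × 0.82)
     = 2.8700 / 3.0500 = 0.9410

0.94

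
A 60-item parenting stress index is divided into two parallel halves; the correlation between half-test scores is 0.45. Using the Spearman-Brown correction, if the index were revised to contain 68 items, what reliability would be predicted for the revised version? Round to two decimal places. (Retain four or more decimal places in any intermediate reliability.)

0.65

First correct the split-half correlation to full-test reliability: r_full = 2 × 0.45 / (1 + 0.45) ≈ 0.6207
Length factor from 60 to 68 items: n = 68/60 = 1.1333
r_new = n·r_full / (1 + (n − 1)·r_full) = 0.7034 / 1.0827 ≈ 0.6497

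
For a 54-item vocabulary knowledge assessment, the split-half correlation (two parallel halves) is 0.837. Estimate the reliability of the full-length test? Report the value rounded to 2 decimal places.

Each half is half the length of the full test, so the full test is n = 2 times a half.
r_full = 2(0.837) / (1 + 0.837)
r_full = 1.6740 / 1.8370 ≈ 0.9113

0.91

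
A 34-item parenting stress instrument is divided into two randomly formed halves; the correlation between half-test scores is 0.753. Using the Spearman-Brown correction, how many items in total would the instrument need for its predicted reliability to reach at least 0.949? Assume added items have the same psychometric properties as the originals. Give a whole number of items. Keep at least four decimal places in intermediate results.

104

r_full = 2(0.753)/(1 + 0.753) = 0.8591
n = r_tgt(1 − r_full) / [r_full(1 − r_tgt)] = 0.949 × 0.1409 / (0.8591 × 0.051) ≈ 3.0519
Items = 3.0519 × 34 ≈ 103.76 → 104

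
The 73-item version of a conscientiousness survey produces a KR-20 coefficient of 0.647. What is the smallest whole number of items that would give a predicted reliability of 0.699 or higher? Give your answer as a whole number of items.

93

n = 0.699 × (1 − 0.647) / [ 0.647 × (1 − 0.699) ]
n = 0.246747 / 0.194747 ≈ 1.2670
Items needed = n × 73 = 1.2670 × 73 ≈ 92.49 → round up to 93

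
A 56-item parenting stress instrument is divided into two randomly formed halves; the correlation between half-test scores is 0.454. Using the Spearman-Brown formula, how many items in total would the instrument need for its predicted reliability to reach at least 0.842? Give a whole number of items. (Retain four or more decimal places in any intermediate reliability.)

r_full = 2(0.454)/(1 + 0.454) = 0.6245
n = r_tgt(1 − r_full) / [r_full(1 − r_tgt)] = 0.842 × 0.3755 / (0.6245 × 0.158) ≈ 3.2043
Required items = 3.2043 × 56 = 179.44, so 180 items.

180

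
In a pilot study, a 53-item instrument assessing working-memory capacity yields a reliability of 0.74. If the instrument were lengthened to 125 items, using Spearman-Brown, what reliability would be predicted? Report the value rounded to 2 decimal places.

n = 125/53 = 2.3585
By Spearman-Brown, r_new = n r / (1 + (n − 1) r).
r_new = (2.3585 × 0.74) / (1 + (2.3585 − 1) × 0.74)
r_new = 1.7453 / 2.0053 ≈ 0.8703

0.87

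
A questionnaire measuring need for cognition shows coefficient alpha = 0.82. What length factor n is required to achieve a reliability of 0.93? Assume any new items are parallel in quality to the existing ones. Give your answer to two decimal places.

Rearranging the Spearman-Brown formula for n,
n = r_target (1 − r_old) / [ r_old (1 − r_target) ]
n = [0.93 × 0.18] / [0.82 × 0.07]
n = 0.1674 / 0.0574 ≈ 2.9164

2.92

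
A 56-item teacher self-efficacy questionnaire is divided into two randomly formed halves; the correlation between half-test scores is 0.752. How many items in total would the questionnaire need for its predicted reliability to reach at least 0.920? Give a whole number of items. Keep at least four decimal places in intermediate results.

107

Corrected full-test reliability: r_full = 2 × 0.752 / (1 + 0.752) ≈ 0.8584
n = r_tgt(1 − r_full) / [r_full(1 − r_tgt)] = 0.920 × 0.1416 / (0.8584 × 0.080) ≈ 1.8970
Items = 1.8970 × 56 ≈ 106.23 → 107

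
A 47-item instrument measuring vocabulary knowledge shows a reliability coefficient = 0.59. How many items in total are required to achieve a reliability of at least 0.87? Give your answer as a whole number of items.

Invert Spearman-Brown to solve for n:
n = r_target (1 − r_old) / [ r_old (1 − r_target) ]
n = 0.87 × (1 − 0.59) / [ 0.59 × (1 − 0.87) ]
  = 0.3567 / 0.0767 = 4.6506
4.6506 × 47 = 218.58 → 219 items

219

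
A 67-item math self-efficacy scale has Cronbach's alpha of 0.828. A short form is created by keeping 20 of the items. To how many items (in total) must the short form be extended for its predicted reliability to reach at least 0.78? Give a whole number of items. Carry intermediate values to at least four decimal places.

50

First, r for the 20-item form: n = 20/67 = 0.2985, so r_20 = 0.2985·0.828/(1 + (0.2985 − 1)·0.828) = 0.5897
Length factor from the short form to reach 0.78: n' = 0.78(1 − 0.5897) / [0.5897(1 − 0.78)] ≈ 2.4668
Total items = 2.4668 × 20 = 49.34, rounded up to 50.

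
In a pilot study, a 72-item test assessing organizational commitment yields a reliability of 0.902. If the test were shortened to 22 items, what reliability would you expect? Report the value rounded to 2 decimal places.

n = 22/72 = 0.3056
Spearman-Brown: r_new = n·r / (1 + (n − 1)·r)
r_new = (0.3056 × 0.902) / (1 + (0.3056 − 1) × 0.902)
r_new = 0.2757 / 0.3737 ≈ 0.7378

0.74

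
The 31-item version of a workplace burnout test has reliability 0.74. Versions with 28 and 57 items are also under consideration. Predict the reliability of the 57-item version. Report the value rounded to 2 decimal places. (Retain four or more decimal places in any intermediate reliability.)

Only the ratio of lengths matters: n = 57/31 = 1.8387
r_{57} = n·r / (1 + (n − 1)·r) = 1.3606 / 1.6206 ≈ 0.8396

0.84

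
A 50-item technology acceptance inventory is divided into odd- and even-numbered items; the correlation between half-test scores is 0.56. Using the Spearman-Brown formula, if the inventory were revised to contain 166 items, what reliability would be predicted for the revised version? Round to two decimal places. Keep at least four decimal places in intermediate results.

0.89

Spearman-Brown correction (n = 2): r_full = 2·0.56/(1 + 0.56) = 0.7179
Length factor from 50 to 166 items: n = 166/50 = 3.3200
r_new = n·r_full / (1 + (n − 1)·r_full) = 2.3834 / 2.6655 ≈ 0.8942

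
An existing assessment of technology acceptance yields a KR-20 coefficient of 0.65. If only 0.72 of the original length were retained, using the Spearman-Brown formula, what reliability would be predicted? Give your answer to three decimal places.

r_new = 0.72·0.65 / [1 + (0.72 − 1)·0.65]
     = 0.4680 / 0.8180 = 0.5721

0.572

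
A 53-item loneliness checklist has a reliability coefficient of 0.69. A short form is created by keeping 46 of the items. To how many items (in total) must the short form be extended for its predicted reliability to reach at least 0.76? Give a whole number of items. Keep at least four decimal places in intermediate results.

Short-form reliability: n = 46/53 = 0.8679; r_46 = n·r/(1+(n−1)r) ≈ 0.6589
Then solve for n' with r_old = 0.6589, r_target = 0.76: n' = 0.76(1 − 0.6589)/[0.6589(1 − 0.76)] = 1.6393
Items = 1.6393 × 46 ≈ 75.41 → 76

76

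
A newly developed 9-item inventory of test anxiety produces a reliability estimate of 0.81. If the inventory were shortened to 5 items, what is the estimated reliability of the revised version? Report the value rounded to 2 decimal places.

The new length is 5/9 = 0.5556 times the old.
Spearman-Brown: r_new = n·r / (1 + (n − 1)·r)
r_new = 0.5556·0.81 / [1 + (0.5556 − 1)·0.81]
     = 0.4500 / 0.6400 = 0.7031

0.70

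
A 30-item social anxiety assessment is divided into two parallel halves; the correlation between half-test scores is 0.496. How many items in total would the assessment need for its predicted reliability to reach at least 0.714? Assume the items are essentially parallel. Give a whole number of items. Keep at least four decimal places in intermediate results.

39

r_full = 2(0.496)/(1 + 0.496) = 0.6631
n = r_tgt(1 − r_full) / [r_full(1 − r_tgt)] = 0.714 × 0.3369 / (0.6631 × 0.286) ≈ 1.2684
Required items = 1.2684 × 30 = 38.05, so 39 items.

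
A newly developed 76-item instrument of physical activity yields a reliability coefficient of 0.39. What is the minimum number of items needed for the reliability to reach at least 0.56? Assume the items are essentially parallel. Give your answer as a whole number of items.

Rearranging the Spearman-Brown formula for n,
n = r*(1 − r) / [ r (1 − r*) ]
n = [0.56 × 0.61] / [0.39 × 0.44]
  = 0.3416 / 0.1716 = 1.9907
So the test needs 1.9907 × 76 ≈ 151.29 items; rounding up, 152.

152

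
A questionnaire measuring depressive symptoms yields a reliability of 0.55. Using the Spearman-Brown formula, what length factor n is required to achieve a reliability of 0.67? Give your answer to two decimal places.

1.66

Invert Spearman-Brown to solve for n:
n = r_target (1 − r_old) / [ r_old (1 − r_target) ]
n = 0.67 × (1 − 0.55) / [ 0.55 × (1 − 0.67) ]
  = 0.3015 / 0.1815 = 1.6612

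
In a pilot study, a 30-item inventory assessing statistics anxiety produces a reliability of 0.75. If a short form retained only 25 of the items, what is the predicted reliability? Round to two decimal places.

The new length is 25/30 = 0.8333 times the old.
r_new = 0.8333·0.75 / [1 + (0.8333 − 1)·0.75]
     = 0.6250 / 0.8750 = 0.7143

0.71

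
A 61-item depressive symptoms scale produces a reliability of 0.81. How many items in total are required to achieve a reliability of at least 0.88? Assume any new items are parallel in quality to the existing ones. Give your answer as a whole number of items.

Invert Spearman-Brown to solve for n:
n = r*(1 − r) / [ r (1 − r*) ]
n = 0.88(1 − 0.81) / [0.81(1 − 0.88)]
n = 0.1672 / 0.0972 ≈ 1.7202
1.7202 × 61 = 104.93 → 105 items

105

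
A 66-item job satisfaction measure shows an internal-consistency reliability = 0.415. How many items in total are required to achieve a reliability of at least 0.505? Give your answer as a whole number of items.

n = 0.505(1 − 0.415) / [0.415(1 − 0.505)]
  = 0.295425 / 0.205425 = 1.4381
So the test needs 1.4381 × 66 ≈ 94.91 items; rounding up, 95.

95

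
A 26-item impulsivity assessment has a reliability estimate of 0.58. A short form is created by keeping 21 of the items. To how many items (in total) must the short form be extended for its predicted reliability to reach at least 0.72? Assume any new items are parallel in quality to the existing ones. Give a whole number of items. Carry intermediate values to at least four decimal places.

49

First, r for the 21-item form: n = 21/26 = 0.8077, so r_21 = 0.8077·0.58/(1 + (0.8077 − 1)·0.58) = 0.5273
Then solve for n' with r_old = 0.5273, r_target = 0.72: n' = 0.72(1 − 0.5273)/[0.5273(1 − 0.72)] = 2.3052
Items = 2.3052 × 21 ≈ 48.41 → 49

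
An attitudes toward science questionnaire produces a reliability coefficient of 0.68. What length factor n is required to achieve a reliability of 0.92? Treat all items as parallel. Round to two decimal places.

5.41

Rearranging the Spearman-Brown formula for n,
n = r_target (1 − r_old) / [ r_old (1 − r_target) ]
n = 0.92(1 − 0.68) / [0.68(1 − 0.92)]
n = 0.2944 / 0.0544 ≈ 5.4118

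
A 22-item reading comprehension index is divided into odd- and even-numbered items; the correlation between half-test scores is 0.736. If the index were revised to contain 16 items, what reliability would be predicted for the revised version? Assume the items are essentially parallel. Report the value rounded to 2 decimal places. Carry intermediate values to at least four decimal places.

0.80

First correct the split-half correlation to full-test reliability: r_full = 2 × 0.736 / (1 + 0.736) ≈ 0.8479
Length factor from 22 to 16 items: n = 16/22 = 0.7273
r_new = n·r_full / (1 + (n − 1)·r_full) = 0.6167 / 0.7688 ≈ 0.8022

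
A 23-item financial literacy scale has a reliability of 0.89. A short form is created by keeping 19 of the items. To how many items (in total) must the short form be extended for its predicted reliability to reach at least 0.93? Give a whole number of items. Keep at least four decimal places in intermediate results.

38

First, r for the 19-item form: n = 19/23 = 0.8261, so r_19 = 0.8261·0.89/(1 + (0.8261 − 1)·0.89) = 0.8699
Then solve for n' with r_old = 0.8699, r_target = 0.93: n' = 0.93(1 − 0.8699)/[0.8699(1 − 0.93)] = 1.9870
Items = 1.9870 × 19 ≈ 37.75 → 38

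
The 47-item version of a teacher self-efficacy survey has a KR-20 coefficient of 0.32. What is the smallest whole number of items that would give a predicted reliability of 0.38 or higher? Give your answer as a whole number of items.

62

n = [0.38 × 0.68] / [0.32 × 0.62]
  = 0.2584 / 0.1984 = 1.3024
So the test needs 1.3024 × 47 ≈ 61.21 items; rounding up, 62.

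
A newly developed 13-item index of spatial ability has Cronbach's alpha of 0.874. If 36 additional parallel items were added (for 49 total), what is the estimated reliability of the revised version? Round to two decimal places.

n = 49/13 = 3.7692
Spearman-Brown: r_new = n·r / (1 + (n − 1)·r)
r_new = (3.7692 × 0.874) / (1 + (3.7692 − 1) × 0.874)
r_new = 3.2943 / 3.4203 ≈ 0.9632

0.96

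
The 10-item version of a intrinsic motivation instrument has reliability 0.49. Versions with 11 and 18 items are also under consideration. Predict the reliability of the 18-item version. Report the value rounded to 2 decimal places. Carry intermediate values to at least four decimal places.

0.63

The 11-item form is not needed; work directly from the 10-item form with n = 18/10 = 1.8000.
r_{18} = n·r / (1 + (n − 1)·r) = 0.8820 / 1.3920 ≈ 0.6336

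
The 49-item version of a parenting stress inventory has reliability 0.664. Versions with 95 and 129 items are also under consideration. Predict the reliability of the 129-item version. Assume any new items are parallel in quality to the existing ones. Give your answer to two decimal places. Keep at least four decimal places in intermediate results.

The 95-item form is not needed; work directly from the 49-item form with n = 129/49 = 2.6327.
r_{129} = n·r / (1 + (n − 1)·r) = 1.7481 / 2.0841 ≈ 0.8388

0.84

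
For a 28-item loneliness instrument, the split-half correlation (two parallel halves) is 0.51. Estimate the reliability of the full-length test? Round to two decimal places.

0.68

r_full = 2r_hh / (1 + r_hh) = 2 × 0.51 / (1 + 0.51)
       = 1.0200 / 1.5100 = 0.6755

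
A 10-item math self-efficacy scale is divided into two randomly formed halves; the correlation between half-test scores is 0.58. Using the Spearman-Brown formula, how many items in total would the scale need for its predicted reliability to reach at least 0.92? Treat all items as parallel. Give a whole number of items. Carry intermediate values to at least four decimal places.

r_full = 2(0.58)/(1 + 0.58) = 0.7342
Solve Spearman-Brown for n: n = 0.92(1 − 0.7342) / [0.7342(1 − 0.92)] = 4.1633
Items = 4.1633 × 10 ≈ 41.63 → 42

42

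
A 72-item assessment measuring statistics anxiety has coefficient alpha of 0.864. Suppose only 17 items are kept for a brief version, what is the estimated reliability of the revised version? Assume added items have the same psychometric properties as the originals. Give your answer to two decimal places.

0.60

Length ratio n = 17/72 = 0.2361
Apply the Spearman-Brown prophecy formula, r' = nr / [1 + (n − 1)r]:
r_new = (0.2361 × 0.864) / (1 + (0.2361 − 1) × 0.864)
r_new = 0.2040 / 0.3400 ≈ 0.6000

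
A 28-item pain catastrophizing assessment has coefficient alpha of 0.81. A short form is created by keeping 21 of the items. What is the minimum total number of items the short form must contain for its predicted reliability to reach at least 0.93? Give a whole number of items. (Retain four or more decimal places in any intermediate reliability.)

Short-form reliability: n = 21/28 = 0.7500; r_21 = n·r/(1+(n−1)r) ≈ 0.7618
Length factor from the short form to reach 0.93: n' = 0.93(1 − 0.7618) / [0.7618(1 − 0.93)] ≈ 4.1542
Items = 4.1542 × 21 ≈ 87.24 → 88

88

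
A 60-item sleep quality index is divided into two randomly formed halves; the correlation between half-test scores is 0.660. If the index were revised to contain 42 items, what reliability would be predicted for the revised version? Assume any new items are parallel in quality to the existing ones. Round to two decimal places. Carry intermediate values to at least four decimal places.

0.73

Full-test reliability from the split-half r: r_full = 2(0.660)/(1 + 0.660) = 0.7952
Then adjust to 42 items: n = 42/60 = 0.7000
r_new = n·r_full / (1 + (n − 1)·r_full) = 0.5566 / 0.7614 ≈ 0.7310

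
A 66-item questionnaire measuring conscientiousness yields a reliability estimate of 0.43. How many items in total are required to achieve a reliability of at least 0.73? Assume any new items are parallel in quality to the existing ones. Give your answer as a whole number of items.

n = 0.73(1 − 0.43) / [0.43(1 − 0.73)]
  = 0.4161 / 0.1161 = 3.5840
3.5840 × 66 = 236.54 → 237 items

237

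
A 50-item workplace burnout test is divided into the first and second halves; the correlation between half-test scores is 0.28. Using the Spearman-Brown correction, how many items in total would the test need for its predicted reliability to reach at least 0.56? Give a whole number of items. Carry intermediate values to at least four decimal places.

82

Corrected full-test reliability: r_full = 2 × 0.28 / (1 + 0.28) ≈ 0.4375
n = r_tgt(1 − r_full) / [r_full(1 − r_tgt)] = 0.56 × 0.5625 / (0.4375 × 0.44) ≈ 1.6364
Items = 1.6364 × 50 ≈ 81.82 → 82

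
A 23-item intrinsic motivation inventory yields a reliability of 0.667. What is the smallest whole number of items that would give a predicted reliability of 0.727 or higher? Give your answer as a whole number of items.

31

n = 0.727(1 − 0.667) / [0.667(1 − 0.727)]
  = 0.242091 / 0.182091 = 1.3295
Items needed = n × 23 = 1.3295 × 23 ≈ 30.58 → round up to 31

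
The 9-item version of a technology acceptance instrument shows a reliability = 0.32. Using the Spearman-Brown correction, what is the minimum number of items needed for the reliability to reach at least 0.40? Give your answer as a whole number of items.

13

Spearman-Brown solved for the length factor n:
n = r_target (1 − r_old) / [ r_old (1 − r_target) ]
n = 0.40(1 − 0.32) / [0.32(1 − 0.40)]
n = 0.2720 / 0.1920 ≈ 1.4167
1.4167 × 9 = 12.75 → 13 items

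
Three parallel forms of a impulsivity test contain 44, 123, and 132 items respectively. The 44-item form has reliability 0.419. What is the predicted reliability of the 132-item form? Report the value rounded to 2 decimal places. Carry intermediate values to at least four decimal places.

Only the ratio of lengths matters: n = 132/44 = 3.0000
r_{132} = n·r / (1 + (n − 1)·r) = 1.2570 / 1.8380 ≈ 0.6839

0.68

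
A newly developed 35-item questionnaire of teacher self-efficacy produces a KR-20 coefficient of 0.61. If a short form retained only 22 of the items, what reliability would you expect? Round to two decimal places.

0.50

Length ratio n = 22/35 = 0.6286
Spearman-Brown: r_new = n·r / (1 + (n − 1)·r)
r_new = 0.6286·0.61 / [1 + (0.6286 − 1)·0.61]
     = 0.3834 / 0.7734 = 0.4957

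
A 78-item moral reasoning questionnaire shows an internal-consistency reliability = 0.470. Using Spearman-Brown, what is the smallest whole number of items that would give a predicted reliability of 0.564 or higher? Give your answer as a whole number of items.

114

n = 0.564(1 − 0.470) / [0.470(1 − 0.564)]
  = 0.298920 / 0.204920 = 1.4587
1.4587 × 78 = 113.78 → 114 items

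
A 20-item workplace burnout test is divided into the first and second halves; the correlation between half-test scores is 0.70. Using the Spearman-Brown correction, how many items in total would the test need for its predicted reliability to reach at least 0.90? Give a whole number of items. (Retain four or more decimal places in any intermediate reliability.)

Corrected full-test reliability: r_full = 2 × 0.70 / (1 + 0.70) ≈ 0.8235
n = r_tgt(1 − r_full) / [r_full(1 − r_tgt)] = 0.90 × 0.1765 / (0.8235 × 0.10) ≈ 1.9290
Items = 1.9290 × 20 ≈ 38.58 → 39

39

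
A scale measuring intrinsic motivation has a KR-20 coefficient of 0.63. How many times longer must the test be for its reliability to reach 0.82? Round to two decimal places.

Spearman-Brown solved for the length factor n:
n = r_target (1 − r_old) / [ r_old (1 − r_target) ]
n = 0.82(1 − 0.63) / [0.63(1 − 0.82)]
  = 0.3034 / 0.1134 = 2.6755

2.68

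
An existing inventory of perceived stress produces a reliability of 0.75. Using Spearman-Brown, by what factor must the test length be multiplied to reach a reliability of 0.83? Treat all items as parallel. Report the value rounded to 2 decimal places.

n = 0.83 × (1 − 0.75) / [ 0.75 × (1 − 0.83) ]
n = 0.2075 / 0.1275 ≈ 1.6275

1.63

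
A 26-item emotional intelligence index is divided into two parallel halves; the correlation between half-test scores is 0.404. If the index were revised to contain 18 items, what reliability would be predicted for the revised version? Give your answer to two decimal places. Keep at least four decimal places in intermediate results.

0.48

First correct the split-half correlation to full-test reliability: r_full = 2 × 0.404 / (1 + 0.404) ≈ 0.5755
Then adjust to 18 items: n = 18/26 = 0.6923
r_new = n·r_full / (1 + (n − 1)·r_full) = 0.3984 / 0.8229 ≈ 0.4841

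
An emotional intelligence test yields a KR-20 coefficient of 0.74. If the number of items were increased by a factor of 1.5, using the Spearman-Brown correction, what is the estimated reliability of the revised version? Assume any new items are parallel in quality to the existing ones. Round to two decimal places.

Apply the Spearman-Brown prophecy formula, r' = nr / [1 + (n − 1)r]:
r_new = (1.5 × 0.74) / (1 + (1.5 − 1) × 0.74)
     = 1.1100 / 1.3700 = 0.8102

0.81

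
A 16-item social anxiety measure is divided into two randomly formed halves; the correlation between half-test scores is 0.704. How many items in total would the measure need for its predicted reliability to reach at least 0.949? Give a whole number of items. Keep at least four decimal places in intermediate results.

63

Corrected full-test reliability: r_full = 2 × 0.704 / (1 + 0.704) ≈ 0.8263
n = r_tgt(1 − r_full) / [r_full(1 − r_tgt)] = 0.949 × 0.1737 / (0.8263 × 0.051) ≈ 3.9116
Items = 3.9116 × 16 ≈ 62.59 → 63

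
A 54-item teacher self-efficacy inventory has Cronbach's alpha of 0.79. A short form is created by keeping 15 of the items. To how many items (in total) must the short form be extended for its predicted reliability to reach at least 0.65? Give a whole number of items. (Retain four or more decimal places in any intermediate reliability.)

27

First, r for the 15-item form: n = 15/54 = 0.2778, so r_15 = 0.2778·0.79/(1 + (0.2778 − 1)·0.79) = 0.5110
Then solve for n' with r_old = 0.5110, r_target = 0.65: n' = 0.65(1 − 0.5110)/[0.5110(1 − 0.65)] = 1.7772
Total items = 1.7772 × 15 = 26.66, rounded up to 27.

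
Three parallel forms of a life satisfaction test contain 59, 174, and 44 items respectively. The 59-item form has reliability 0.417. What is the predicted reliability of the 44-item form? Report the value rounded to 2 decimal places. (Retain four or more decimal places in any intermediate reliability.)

Only the ratio of lengths matters: n = 44/59 = 0.7458
r_{44} = n·r / (1 + (n − 1)·r) = 0.3110 / 0.8940 ≈ 0.3479

0.35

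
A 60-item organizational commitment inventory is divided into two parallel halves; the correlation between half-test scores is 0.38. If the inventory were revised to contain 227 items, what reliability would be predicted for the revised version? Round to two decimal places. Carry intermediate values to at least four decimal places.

0.82

Spearman-Brown correction (n = 2): r_full = 2·0.38/(1 + 0.38) = 0.5507
Length factor from 60 to 227 items: n = 227/60 = 3.7833
r_new = n·r_full / (1 + (n − 1)·r_full) = 2.0835 / 2.5328 ≈ 0.8226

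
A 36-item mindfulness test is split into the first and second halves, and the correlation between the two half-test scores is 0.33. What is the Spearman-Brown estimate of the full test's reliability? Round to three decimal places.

0.496

The full test is twice the length of either half (n = 2).
r_full = 2r_hh / (1 + r_hh) = 2 × 0.33 / (1 + 0.33)
       = 0.6600 / 1.3300 = 0.4962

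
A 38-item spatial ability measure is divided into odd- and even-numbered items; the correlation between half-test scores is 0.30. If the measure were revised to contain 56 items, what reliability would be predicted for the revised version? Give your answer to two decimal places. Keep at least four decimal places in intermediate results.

Full-test reliability from the split-half r: r_full = 2(0.30)/(1 + 0.30) = 0.4615
Then adjust to 56 items: n = 56/38 = 1.4737
r_new = n·r_full / (1 + (n − 1)·r_full) = 0.6801 / 1.2186 ≈ 0.5581

0.56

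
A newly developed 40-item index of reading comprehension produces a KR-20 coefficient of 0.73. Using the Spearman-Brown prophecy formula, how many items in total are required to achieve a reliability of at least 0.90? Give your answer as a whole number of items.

134

n = [0.90 × 0.27] / [0.73 × 0.10]
n = 0.2430 / 0.0730 ≈ 3.3288
Items needed = n × 40 = 3.3288 × 40 ≈ 133.15 → round up to 134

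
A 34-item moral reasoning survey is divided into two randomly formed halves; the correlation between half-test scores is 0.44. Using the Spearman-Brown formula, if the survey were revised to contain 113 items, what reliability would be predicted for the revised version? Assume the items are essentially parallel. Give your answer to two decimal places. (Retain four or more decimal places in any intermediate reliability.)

0.84

Full-test reliability from the split-half r: r_full = 2(0.44)/(1 + 0.44) = 0.6111
Then adjust to 113 items: n = 113/34 = 3.3235
r_new = n·r_full / (1 + (n − 1)·r_full) = 2.0310 / 2.4199 ≈ 0.8393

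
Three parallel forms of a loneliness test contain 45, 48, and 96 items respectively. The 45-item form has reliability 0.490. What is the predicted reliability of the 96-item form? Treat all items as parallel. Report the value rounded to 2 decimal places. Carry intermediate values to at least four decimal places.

Only the ratio of lengths matters: n = 96/45 = 2.1333
r_{96} = n·r / (1 + (n − 1)·r) = 1.0453 / 1.5553 ≈ 0.6721

0.67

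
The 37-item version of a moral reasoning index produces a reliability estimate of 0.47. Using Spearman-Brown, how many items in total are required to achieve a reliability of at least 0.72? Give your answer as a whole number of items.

Rearranging the Spearman-Brown formula for n,
n = r_target (1 − r_old) / [ r_old (1 − r_target) ]
n = 0.72 × (1 − 0.47) / [ 0.47 × (1 − 0.72) ]
n = 0.3816 / 0.1316 ≈ 2.8997
2.8997 × 37 = 107.29 → 108 items

108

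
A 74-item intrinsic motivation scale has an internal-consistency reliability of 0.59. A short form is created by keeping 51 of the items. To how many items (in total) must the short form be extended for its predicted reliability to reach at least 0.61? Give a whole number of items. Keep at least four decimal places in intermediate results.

First, r for the 51-item form: n = 51/74 = 0.6892, so r_51 = 0.6892·0.59/(1 + (0.6892 − 1)·0.59) = 0.4979
Then solve for n' with r_old = 0.4979, r_target = 0.61: n' = 0.61(1 − 0.4979)/[0.4979(1 − 0.61)] = 1.5773
Items = 1.5773 × 51 ≈ 80.44 → 81

81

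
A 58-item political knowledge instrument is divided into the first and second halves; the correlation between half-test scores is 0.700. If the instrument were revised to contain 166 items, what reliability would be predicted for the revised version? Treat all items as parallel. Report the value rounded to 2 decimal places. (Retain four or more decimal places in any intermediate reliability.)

Full-test reliability from the split-half r: r_full = 2(0.700)/(1 + 0.700) = 0.8235
Length factor from 58 to 166 items: n = 166/58 = 2.8621
r_new = n·r_full / (1 + (n − 1)·r_full) = 2.3569 / 2.5334 ≈ 0.9303

0.93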